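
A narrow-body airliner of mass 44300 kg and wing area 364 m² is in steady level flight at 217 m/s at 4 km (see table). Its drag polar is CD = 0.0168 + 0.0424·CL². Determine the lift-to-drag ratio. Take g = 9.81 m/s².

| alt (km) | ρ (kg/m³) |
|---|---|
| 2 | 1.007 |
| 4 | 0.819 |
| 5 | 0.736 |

At 4 km, from the table: ρ = 0.819 kg/m³.
Level flight ⇒ L = W = m·g = 44300 × 9.81 = 4.3458×10^5 N.
q = ½ρv² = ½ × 0.819 × 217² = 19280 Pa.
CL = 2W/(ρv²S) = 2×4.3458×10^5/(0.819×217²×364) = 0.06192.
CD = 0.0168 + 0.0424 × 0.06192² = 0.01696.
L/D = CL/CD = 0.06192 / 0.01696 = 3.65

L/D = 3.65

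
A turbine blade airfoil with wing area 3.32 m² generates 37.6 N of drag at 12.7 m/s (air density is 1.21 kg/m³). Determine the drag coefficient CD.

From D = ½ρv²S·CD, rearranging gives CD = 2D/(ρv²S).
CD = 2 × 37.6 / (1.21 × 12.7² × 3.32) = 0.116

CD = 0.116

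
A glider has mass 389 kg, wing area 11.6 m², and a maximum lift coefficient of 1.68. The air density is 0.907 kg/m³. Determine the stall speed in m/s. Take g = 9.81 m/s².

V_stall = 20.8 m/s

Stall occurs when L = W at CL,max. W = mg = 389 × 9.81 = 3816 N.
V_stall = √(2W/(ρ·S·CL,max)) = √(2 × 3816 / (0.907 × 11.6 × 1.68))
V_stall = √431.8 = 20.8 m/s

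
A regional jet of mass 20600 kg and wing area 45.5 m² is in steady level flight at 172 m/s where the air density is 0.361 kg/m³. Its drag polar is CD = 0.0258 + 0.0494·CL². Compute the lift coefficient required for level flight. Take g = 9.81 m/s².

In steady level flight, lift balances weight: W = mg = 20600 × 9.81 = 2.0209×10^5 N.
q = ½ρv² = ½ × 0.361 × 172² = 5340 Pa.
CL = 2W/(ρv²S) = 2×2.0209×10^5/(0.361×172²×45.5) = 0.8317.

CL = 0.832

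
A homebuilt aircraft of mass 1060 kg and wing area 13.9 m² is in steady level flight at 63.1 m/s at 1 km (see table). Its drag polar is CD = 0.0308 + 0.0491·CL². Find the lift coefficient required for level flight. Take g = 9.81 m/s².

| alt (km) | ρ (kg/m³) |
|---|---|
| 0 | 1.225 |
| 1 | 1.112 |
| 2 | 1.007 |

CL = 0.338

At 1 km, from the table: ρ = 1.112 kg/m³.
In steady level flight, lift balances weight: W = mg = 1060 × 9.81 = 10399 N.
Dynamic pressure q = 0.5 × 1.112 × 63.1² = 2214 Pa.
Required CL = L/(qS) = 10399/(2214·13.9) = 0.3379.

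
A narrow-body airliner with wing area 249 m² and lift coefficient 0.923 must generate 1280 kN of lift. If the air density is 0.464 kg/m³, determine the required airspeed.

v = 155 m/s

L = ½ρv²S·CL ⇒ v = √(2L/(ρ·S·CL))
v = √(2 × 1.28×10^6 / (0.464 × 249 × 0.923)) = √24010 = 155 m/s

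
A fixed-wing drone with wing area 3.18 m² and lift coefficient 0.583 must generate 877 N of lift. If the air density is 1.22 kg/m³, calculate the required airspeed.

L = ½ρv²S·CL ⇒ v = √(2L/(ρ·S·CL))
v = √(2 × 877 / (1.22 × 3.18 × 0.583)) = √775.5 = 27.8 m/s

v = 27.8 m/s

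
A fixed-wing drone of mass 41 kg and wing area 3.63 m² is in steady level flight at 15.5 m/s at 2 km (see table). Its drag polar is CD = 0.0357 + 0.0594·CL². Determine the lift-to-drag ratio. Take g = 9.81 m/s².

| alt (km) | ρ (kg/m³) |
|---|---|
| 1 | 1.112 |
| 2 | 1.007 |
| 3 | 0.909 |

At 2 km, from the table: ρ = 1.007 kg/m³.
Level flight ⇒ L = W = m·g = 41 × 9.81 = 402.21 N.
q = ½ρv² = ½ × 1.007 × 15.5² = 121 Pa.
CL = 2W/(ρv²S) = 2×402.21/(1.007×15.5²×3.63) = 0.916.
CD = 0.0357 + 0.0594 × 0.916² = 0.08554.
L/D = CL/CD = 0.916 / 0.08554 = 10.7

L/D = 10.7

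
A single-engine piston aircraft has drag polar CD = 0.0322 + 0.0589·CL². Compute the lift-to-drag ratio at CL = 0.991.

L/D = 11

CD = 0.0322 + 0.0589 × 0.991² = 0.09004
L/D = CL/CD = 0.991 / 0.09004 = 11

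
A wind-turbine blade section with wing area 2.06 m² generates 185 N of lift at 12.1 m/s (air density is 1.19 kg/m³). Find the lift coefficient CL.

CL = 1.03

From L = ½ρv²S·CL, rearranging gives CL = 2L/(ρv²S).
CL = 2 × 185 / (1.19 × 12.1² × 2.06) = 1.03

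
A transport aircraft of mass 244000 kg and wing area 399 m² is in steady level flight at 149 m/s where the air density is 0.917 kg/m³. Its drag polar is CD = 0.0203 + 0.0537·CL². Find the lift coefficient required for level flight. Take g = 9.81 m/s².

In steady level flight, lift balances weight: W = mg = 244000 × 9.81 = 2.3936×10^6 N.
Dynamic pressure q = 0.5 × 0.917 × 149² = 10180 Pa.
CL = 2W/(ρv²S) = 2×2.3936×10^6/(0.917×149²×399) = 0.5894.

CL = 0.589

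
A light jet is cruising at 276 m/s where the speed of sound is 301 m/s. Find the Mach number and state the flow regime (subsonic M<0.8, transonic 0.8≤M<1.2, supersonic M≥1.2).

M = v/a = 276 / 301 = 0.917
M = 0.917 → transonic.

M = 0.917 (transonic)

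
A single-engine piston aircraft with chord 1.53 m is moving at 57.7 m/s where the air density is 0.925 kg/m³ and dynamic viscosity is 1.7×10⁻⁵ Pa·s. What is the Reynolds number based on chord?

Re = 4.8×10^6

Re = ρ·v·c/μ = 0.925 × 57.7 × 1.53 / (1.7×10⁻⁵) = 4.8×10^6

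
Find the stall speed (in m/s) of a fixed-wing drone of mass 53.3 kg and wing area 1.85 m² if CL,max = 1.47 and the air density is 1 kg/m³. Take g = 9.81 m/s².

Weight W = mg = 53.3 × 9.81 = 522.9 N.
From L = ½ρV²S·CL,max = W: V_stall = √(2W/(ρSCL,max)) = √(2·522.9/(1·1.85·1.47))
V_stall = √384.5 = 19.6 m/s

V_stall = 19.6 m/s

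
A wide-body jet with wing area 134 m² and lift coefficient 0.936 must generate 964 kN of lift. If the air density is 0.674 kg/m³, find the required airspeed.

L = ½ρv²S·CL ⇒ v = √(2L/(ρ·S·CL))
v = √(2 × 9.64×10^5 / (0.674 × 134 × 0.936)) = √22810 = 151 m/s

v = 151 m/s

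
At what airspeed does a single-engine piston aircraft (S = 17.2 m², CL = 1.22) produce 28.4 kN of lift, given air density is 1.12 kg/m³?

L = ½ρv²S·CL ⇒ v = √(2L/(ρ·S·CL))
v = √(2 × 28400 / (1.12 × 17.2 × 1.22)) = √2417 = 49.2 m/s

v = 49.2 m/s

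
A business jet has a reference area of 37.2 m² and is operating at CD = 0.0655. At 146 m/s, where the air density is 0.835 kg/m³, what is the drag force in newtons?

D = 21700 N

Dynamic pressure q = ½ρv² = ½ × 0.835 × 146² = 8899 Pa.
D = q·S·CD = 8899 × 37.2 × 0.0655 = 21700 N ≈ 21.7 kN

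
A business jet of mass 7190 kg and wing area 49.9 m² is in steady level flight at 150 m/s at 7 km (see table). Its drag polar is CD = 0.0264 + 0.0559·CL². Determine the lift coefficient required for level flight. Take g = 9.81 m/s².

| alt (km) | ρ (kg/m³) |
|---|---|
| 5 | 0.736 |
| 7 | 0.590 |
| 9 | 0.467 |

At 7 km, from the table: ρ = 0.590 kg/m³.
Level flight ⇒ L = W = m·g = 7190 × 9.81 = 70534 N.
q = ½ρv² = ½ × 0.59 × 150² = 6638 Pa.
CL = 2W/(ρv²S) = 2×70534/(0.59×150²×49.9) = 0.213.

CL = 0.213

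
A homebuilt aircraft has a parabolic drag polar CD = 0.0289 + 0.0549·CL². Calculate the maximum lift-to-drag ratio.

For CD = CD0 + K·CL², (L/D)max occurs at CL* = √(CD0/K) and equals 1/(2√(K·CD0)).
(L/D)max = 1/(2√(0.0549 × 0.0289)) = 1/(2 × 0.03983) = 12.6

(L/D)max = 12.6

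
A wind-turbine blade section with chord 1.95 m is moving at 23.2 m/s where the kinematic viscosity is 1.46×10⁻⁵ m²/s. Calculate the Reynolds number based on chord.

Re = 3.1×10^6

Re = v·c/ν = 23.2 × 1.95 / (1.46×10⁻⁵) = 3.1×10^6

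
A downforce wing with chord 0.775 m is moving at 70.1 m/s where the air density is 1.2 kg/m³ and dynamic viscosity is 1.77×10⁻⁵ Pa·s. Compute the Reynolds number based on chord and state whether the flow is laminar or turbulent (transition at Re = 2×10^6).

Re = ρ·v·c/μ = 1.2 × 70.1 × 0.775 / (1.77×10⁻⁵) = 3.68×10^6
Since 3.68×10^6 > 2×10^6, the flow is turbulent.

Re = 3.68×10^6 (turbulent)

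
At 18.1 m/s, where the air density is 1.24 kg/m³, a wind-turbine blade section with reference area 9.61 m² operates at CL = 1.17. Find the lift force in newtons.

L = 2280 N

L = ½ρv²S·CL = ½ × 1.24 × 18.1² × 9.61 × 1.17 = 2280 N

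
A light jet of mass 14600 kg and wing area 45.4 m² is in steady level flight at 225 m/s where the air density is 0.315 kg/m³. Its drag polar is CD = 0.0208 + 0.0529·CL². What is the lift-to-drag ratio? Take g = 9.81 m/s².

L/D = 13.6

Level flight ⇒ L = W = m·g = 14600 × 9.81 = 1.4323×10^5 N.
q = ½ρv² = ½ × 0.315 × 225² = 7973 Pa.
CL = 2W/(ρv²S) = 2×1.4323×10^5/(0.315×225²×45.4) = 0.3957.
CD = 0.0208 + 0.0529 × 0.3957² = 0.02908.
L/D = CL/CD = 0.3957 / 0.02908 = 13.6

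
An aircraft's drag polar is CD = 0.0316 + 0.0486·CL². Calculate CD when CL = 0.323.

CD = 0.0367

CD = 0.0316 + 0.0486 × 0.323² = 0.0316 + 0.00507 = 0.0367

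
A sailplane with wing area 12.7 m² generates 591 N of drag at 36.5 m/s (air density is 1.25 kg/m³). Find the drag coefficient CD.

CD = 0.0559

From D = ½ρv²S·CD, rearranging gives CD = 2D/(ρv²S).
CD = 2 × 591 / (1.25 × 36.5² × 12.7) = 0.0559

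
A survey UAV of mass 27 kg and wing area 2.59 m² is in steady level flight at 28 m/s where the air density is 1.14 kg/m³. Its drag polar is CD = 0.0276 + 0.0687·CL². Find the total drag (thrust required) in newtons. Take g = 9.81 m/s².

D = 36.1 N

Weight W = mg = 27 × 9.81 = 264.87 N; in level flight L = W.
Dynamic pressure q = 0.5 × 1.14 × 28² = 446.9 Pa.
CL = W/(q·S) = 264.87 / (446.9 × 2.59) = 0.2288.
CD = 0.0276 + 0.0687 × 0.2288² = 0.0312.
D = q·S·CD = 446.9 × 2.59 × 0.0312 = 36.11 N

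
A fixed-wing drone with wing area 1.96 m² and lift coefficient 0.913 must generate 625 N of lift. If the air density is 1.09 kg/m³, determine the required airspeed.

L = ½ρv²S·CL ⇒ v = √(2L/(ρ·S·CL))
v = √(2 × 625 / (1.09 × 1.96 × 0.913)) = √640.9 = 25.3 m/s

v = 25.3 m/s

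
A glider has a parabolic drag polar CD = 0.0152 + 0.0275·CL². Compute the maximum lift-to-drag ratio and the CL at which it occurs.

For CD = CD0 + K·CL², (L/D)max occurs at CL* = √(CD0/K) and equals 1/(2√(K·CD0)).
(L/D)max = 1/(2√(0.0275 × 0.0152)) = 1/(2 × 0.02045) = 24.5
CL* = √(0.0152/0.0275) = 0.743

(L/D)max = 24.5, at CL = 0.743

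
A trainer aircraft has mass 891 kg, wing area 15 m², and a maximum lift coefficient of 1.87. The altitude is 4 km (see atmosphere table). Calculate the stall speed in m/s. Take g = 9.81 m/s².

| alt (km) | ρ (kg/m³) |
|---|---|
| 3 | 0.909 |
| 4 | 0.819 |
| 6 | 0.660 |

V_stall = 27.6 m/s

At 4 km, from the table: ρ = 0.819 kg/m³.
Stall occurs when L = W at CL,max. W = mg = 891 × 9.81 = 8741 N.
From L = ½ρV²S·CL,max = W: V_stall = √(2W/(ρSCL,max)) = √(2·8741/(0.819·15·1.87))
V_stall = √761 = 27.6 m/s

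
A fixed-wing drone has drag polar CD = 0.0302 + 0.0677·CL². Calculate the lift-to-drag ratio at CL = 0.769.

CD = 0.0302 + 0.0677 × 0.769² = 0.07024
L/D = CL/CD = 0.769 / 0.07024 = 10.9

L/D = 10.9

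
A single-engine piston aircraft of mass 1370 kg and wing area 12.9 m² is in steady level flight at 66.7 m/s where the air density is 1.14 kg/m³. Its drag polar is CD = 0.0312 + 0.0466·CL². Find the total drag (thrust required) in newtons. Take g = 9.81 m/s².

D = 1280 N

Level flight ⇒ L = W = m·g = 1370 × 9.81 = 13440 N.
Dynamic pressure q = 0.5 × 1.14 × 66.7² = 2536 Pa.
Required CL = L/(qS) = 13440/(2536·12.9) = 0.4108.
CD = 0.0312 + 0.0466 × 0.4108² = 0.03907.
D = q·S·CD = 2536 × 12.9 × 0.03907 = 1278 N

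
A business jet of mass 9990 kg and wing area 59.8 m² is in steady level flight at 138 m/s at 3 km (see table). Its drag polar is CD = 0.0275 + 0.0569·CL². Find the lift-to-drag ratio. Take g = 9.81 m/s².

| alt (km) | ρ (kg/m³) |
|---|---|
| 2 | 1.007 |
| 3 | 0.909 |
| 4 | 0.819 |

L/D = 6.41

At 3 km, from the table: ρ = 0.909 kg/m³.
Weight W = mg = 9990 × 9.81 = 98002 N; in level flight L = W.
Dynamic pressure q = 0.5 × 0.909 × 138² = 8655 Pa.
Required CL = L/(qS) = 98002/(8655·59.8) = 0.1893.
CD = 0.0275 + 0.0569 × 0.1893² = 0.02954.
L/D = CL/CD = 0.1893 / 0.02954 = 6.41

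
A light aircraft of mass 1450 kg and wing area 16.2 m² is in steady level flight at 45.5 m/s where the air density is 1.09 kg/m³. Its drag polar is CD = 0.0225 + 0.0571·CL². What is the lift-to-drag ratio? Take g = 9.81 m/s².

L/D = 13.6

Weight W = mg = 1450 × 9.81 = 14224 N; in level flight L = W.
Dynamic pressure q = 0.5 × 1.09 × 45.5² = 1128 Pa.
CL = 2W/(ρv²S) = 2×14224/(1.09×45.5²×16.2) = 0.7782.
CD = 0.0225 + 0.0571 × 0.7782² = 0.05708.
L/D = CL/CD = 0.7782 / 0.05708 = 13.6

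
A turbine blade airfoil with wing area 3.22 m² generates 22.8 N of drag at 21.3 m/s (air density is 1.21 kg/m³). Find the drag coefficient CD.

From D = ½ρv²S·CD, rearranging gives CD = 2D/(ρv²S).
CD = 2 × 22.8 / (1.21 × 21.3² × 3.22) = 0.0258

CD = 0.0258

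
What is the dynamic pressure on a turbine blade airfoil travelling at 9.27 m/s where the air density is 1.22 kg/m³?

q = ½ρv² = ½ × 1.22 × 9.27² = 52.4 Pa

q = 52.4 Pa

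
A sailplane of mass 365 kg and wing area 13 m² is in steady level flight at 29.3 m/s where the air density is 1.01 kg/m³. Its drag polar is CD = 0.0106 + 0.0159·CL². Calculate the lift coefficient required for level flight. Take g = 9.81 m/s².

CL = 0.635

In steady level flight, lift balances weight: W = mg = 365 × 9.81 = 3580.7 N.
Dynamic pressure q = 0.5 × 1.01 × 29.3² = 433.5 Pa.
CL = 2W/(ρv²S) = 2×3580.7/(1.01×29.3²×13) = 0.6353.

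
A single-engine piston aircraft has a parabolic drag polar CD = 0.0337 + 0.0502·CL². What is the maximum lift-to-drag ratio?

(L/D)max = 12.2

For CD = CD0 + K·CL², (L/D)max occurs at CL* = √(CD0/K) and equals 1/(2√(K·CD0)).
(L/D)max = 1/(2√(0.0502 × 0.0337)) = 1/(2 × 0.04113) = 12.2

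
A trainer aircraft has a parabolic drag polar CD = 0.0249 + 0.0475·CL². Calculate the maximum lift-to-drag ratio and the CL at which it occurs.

(L/D)max = 14.5, at CL = 0.724

For CD = CD0 + K·CL², (L/D)max occurs at CL* = √(CD0/K) and equals 1/(2√(K·CD0)).
(L/D)max = 1/(2√(0.0475 × 0.0249)) = 1/(2 × 0.03439) = 14.5
CL* = √(0.0249/0.0475) = 0.724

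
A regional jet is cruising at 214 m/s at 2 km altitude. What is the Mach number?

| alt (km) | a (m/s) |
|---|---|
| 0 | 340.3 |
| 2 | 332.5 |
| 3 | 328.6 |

M = 0.644

At 2 km, from the table: a = 332.5 m/s.
M = v/a = 214 / 332.5 = 0.644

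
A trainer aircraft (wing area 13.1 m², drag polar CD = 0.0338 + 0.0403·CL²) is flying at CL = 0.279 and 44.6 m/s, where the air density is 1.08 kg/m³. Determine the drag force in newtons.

CD = 0.0338 + 0.0403 × 0.279² = 0.03694
D = ½ρv²S·CD = ½ × 1.08 × 44.6² × 13.1 × 0.03694 = 520 N

D = 520 N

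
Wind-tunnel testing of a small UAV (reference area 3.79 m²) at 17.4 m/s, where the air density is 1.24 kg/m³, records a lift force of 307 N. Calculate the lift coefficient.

From L = ½ρv²S·CL, rearranging gives CL = 2L/(ρv²S).
CL = 2 × 307 / (1.24 × 17.4² × 3.79) = 0.432

CL = 0.432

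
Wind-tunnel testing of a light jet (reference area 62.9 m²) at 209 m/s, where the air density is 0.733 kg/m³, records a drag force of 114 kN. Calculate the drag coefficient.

CD = 0.113

From D = ½ρv²S·CD, rearranging gives CD = 2D/(ρv²S).
CD = 2 × 1.14×10^5 / (0.733 × 209² × 62.9) = 0.113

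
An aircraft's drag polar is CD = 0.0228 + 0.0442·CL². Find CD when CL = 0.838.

CD = 0.0538

CD = 0.0228 + 0.0442 × 0.838² = 0.0228 + 0.03104 = 0.0538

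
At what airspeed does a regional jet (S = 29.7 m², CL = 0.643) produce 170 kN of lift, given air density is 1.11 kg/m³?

v = 127 m/s

L = ½ρv²S·CL ⇒ v = √(2L/(ρ·S·CL))
v = √(2 × 1.7×10^5 / (1.11 × 29.7 × 0.643)) = √16040 = 127 m/s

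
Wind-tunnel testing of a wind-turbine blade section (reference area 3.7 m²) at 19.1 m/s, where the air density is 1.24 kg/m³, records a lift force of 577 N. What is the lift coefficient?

CL = 0.689

From L = ½ρv²S·CL, rearranging gives CL = 2L/(ρv²S).
CL = 2 × 577 / (1.24 × 19.1² × 3.7) = 0.689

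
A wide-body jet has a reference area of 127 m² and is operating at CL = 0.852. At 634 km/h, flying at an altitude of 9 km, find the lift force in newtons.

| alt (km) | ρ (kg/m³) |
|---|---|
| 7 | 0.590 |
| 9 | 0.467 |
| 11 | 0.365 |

At 9 km, from the table: ρ = 0.467 kg/m³.
Convert speed: v = 634 km/h ÷ 3.6 = 176.1 m/s.
L = ½ρv²S·CL = ½ × 0.467 × 176.1² × 127 × 0.852 = 7.84×10^5 N ≈ 784 kN

L = 7.84×10^5 N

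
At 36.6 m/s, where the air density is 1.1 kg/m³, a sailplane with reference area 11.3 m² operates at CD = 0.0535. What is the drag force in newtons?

Dynamic pressure q = ½ρv² = ½ × 1.1 × 36.6² = 736.8 Pa.
D = q·S·CD = 736.8 × 11.3 × 0.0535 = 445 N

D = 445 N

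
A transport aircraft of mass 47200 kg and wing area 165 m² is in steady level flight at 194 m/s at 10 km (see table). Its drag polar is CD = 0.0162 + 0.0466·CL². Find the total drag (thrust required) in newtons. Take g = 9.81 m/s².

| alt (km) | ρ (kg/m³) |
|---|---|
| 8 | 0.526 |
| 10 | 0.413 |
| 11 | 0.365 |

At 10 km, from the table: ρ = 0.413 kg/m³.
Weight W = mg = 47200 × 9.81 = 4.6303×10^5 N; in level flight L = W.
q = ½ρv² = ½ × 0.413 × 194² = 7772 Pa.
CL = 2W/(ρv²S) = 2×4.6303×10^5/(0.413×194²×165) = 0.3611.
CD = 0.0162 + 0.0466 × 0.3611² = 0.02228.
D = q·S·CD = 7772 × 165 × 0.02228 = 28570 N

D = 28600 N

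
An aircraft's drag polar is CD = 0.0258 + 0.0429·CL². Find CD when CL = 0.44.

CD = 0.0341

CD = 0.0258 + 0.0429 × 0.44² = 0.0258 + 0.008305 = 0.0341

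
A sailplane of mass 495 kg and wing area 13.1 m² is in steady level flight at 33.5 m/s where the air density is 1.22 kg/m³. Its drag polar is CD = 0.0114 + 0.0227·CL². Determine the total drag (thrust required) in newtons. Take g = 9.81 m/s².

D = 162 N

Level flight ⇒ L = W = m·g = 495 × 9.81 = 4855.9 N.
Dynamic pressure q = 0.5 × 1.22 × 33.5² = 684.6 Pa.
CL = W/(q·S) = 4855.9 / (684.6 × 13.1) = 0.5415.
CD = 0.0114 + 0.0227 × 0.5415² = 0.01806.
D = q·S·CD = 684.6 × 13.1 × 0.01806 = 161.9 N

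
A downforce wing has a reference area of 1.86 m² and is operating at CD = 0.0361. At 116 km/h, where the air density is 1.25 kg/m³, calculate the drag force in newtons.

Convert speed: v = 116 km/h ÷ 3.6 = 32.22 m/s.
Dynamic pressure q = ½ρv² = ½ × 1.25 × 32.22² = 648.9 Pa.
D = q·S·CD = 648.9 × 1.86 × 0.0361 = 43.6 N

D = 43.6 N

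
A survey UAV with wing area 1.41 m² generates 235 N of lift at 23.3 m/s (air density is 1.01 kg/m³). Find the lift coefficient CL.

From L = ½ρv²S·CL, rearranging gives CL = 2L/(ρv²S).
CL = 2 × 235 / (1.01 × 23.3² × 1.41) = 0.608

CL = 0.608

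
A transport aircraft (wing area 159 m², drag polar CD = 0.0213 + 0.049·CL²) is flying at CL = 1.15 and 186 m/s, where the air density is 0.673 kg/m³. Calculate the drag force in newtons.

CD = 0.0213 + 0.049 × 1.15² = 0.0861
D = ½ρv²S·CD = ½ × 0.673 × 186² × 159 × 0.0861 = 1.59×10^5 N

D = 1.59×10^5 N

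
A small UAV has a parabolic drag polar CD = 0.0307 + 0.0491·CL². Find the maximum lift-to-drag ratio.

(L/D)max = 12.9

For CD = CD0 + K·CL², (L/D)max occurs at CL* = √(CD0/K) and equals 1/(2√(K·CD0)).
(L/D)max = 1/(2√(0.0491 × 0.0307)) = 1/(2 × 0.03882) = 12.9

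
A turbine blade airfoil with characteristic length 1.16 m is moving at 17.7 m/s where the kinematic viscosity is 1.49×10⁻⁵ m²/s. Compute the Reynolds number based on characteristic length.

Re = 1.38×10^6

Re = v·c/ν = 17.7 × 1.16 / (1.49×10⁻⁵) = 1.38×10^6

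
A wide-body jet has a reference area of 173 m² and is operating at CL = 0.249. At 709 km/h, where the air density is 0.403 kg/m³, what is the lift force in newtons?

Convert speed: v = 709 km/h ÷ 3.6 = 196.9 m/s.
L = ½ρv²S·CL = ½ × 0.403 × 196.9² × 173 × 0.249 = 3.37×10^5 N ≈ 337 kN

L = 3.37×10^5 N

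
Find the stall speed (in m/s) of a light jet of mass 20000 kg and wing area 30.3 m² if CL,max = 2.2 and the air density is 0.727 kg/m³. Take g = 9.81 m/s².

At stall, lift equals weight: L = W = m·g = 20000 × 9.81 = 1.962×10^5 N.
From L = ½ρV²S·CL,max = W: V_stall = √(2W/(ρSCL,max)) = √(2·1.962×10^5/(0.727·30.3·2.2))
V_stall = √8097 = 90 m/s

V_stall = 90 m/s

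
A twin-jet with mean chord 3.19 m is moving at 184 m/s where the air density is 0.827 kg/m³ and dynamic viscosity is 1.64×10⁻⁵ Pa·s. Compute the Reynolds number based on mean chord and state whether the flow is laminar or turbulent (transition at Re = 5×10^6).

Re = ρ·v·c/μ = 0.827 × 184 × 3.19 / (1.64×10⁻⁵) = 2.96×10^7
Since 2.96×10^7 > 5×10^6, the flow is turbulent.

Re = 2.96×10^7 (turbulent)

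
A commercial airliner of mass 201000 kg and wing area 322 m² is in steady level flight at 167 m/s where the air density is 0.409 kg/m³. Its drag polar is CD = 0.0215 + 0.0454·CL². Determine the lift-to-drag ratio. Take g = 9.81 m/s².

L/D = 14.5

Level flight ⇒ L = W = m·g = 201000 × 9.81 = 1.9718×10^6 N.
Dynamic pressure q = 0.5 × 0.409 × 167² = 5703 Pa.
CL = 2W/(ρv²S) = 2×1.9718×10^6/(0.409×167²×322) = 1.074.
CD = 0.0215 + 0.0454 × 1.074² = 0.07384.
L/D = CL/CD = 1.074 / 0.07384 = 14.5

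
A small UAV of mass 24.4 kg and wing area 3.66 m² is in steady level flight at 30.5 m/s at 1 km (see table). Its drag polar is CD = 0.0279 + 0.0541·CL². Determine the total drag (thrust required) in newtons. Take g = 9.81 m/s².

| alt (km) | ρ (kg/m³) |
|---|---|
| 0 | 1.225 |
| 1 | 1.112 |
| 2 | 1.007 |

D = 54.5 N

At 1 km, from the table: ρ = 1.112 kg/m³.
Weight W = mg = 24.4 × 9.81 = 239.36 N; in level flight L = W.
Dynamic pressure q = 0.5 × 1.112 × 30.5² = 517.2 Pa.
CL = W/(q·S) = 239.36 / (517.2 × 3.66) = 0.1264.
CD = 0.0279 + 0.0541 × 0.1264² = 0.02876.
D = q·S·CD = 517.2 × 3.66 × 0.02876 = 54.45 N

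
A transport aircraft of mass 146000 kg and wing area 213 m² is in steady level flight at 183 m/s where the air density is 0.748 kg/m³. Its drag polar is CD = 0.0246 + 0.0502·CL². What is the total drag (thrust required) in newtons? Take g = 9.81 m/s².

D = 1.04×10^5 N

In steady level flight, lift balances weight: W = mg = 146000 × 9.81 = 1.4323×10^6 N.
q = ½ρv² = ½ × 0.748 × 183² = 12520 Pa.
CL = 2W/(ρv²S) = 2×1.4323×10^6/(0.748×183²×213) = 0.5369.
CD = 0.0246 + 0.0502 × 0.5369² = 0.03907.
D = q·S·CD = 12520 × 213 × 0.03907 = 1.042×10^5 N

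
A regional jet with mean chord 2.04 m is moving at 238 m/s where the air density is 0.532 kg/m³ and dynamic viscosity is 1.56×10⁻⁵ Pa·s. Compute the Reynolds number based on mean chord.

Re = ρ·v·c/μ = 0.532 × 238 × 2.04 / (1.56×10⁻⁵) = 1.66×10^7

Re = 1.66×10^7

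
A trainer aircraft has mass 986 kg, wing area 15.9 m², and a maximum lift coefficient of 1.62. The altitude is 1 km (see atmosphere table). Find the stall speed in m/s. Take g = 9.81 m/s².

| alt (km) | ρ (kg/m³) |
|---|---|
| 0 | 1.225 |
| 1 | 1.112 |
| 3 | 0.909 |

At 1 km, from the table: ρ = 1.112 kg/m³.
Weight W = mg = 986 × 9.81 = 9673 N.
From L = ½ρV²S·CL,max = W: V_stall = √(2W/(ρSCL,max)) = √(2·9673/(1.112·15.9·1.62))
V_stall = √675.4 = 26 m/s

V_stall = 26 m/s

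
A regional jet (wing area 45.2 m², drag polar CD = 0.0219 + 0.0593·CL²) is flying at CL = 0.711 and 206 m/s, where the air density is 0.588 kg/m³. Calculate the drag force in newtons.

CD = 0.0219 + 0.0593 × 0.711² = 0.05188
D = ½ρv²S·CD = ½ × 0.588 × 206² × 45.2 × 0.05188 = 29300 N

D = 29300 N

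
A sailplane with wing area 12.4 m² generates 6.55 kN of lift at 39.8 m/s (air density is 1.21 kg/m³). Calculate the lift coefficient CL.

From L = ½ρv²S·CL, rearranging gives CL = 2L/(ρv²S).
CL = 2 × 6550 / (1.21 × 39.8² × 12.4) = 0.551

CL = 0.551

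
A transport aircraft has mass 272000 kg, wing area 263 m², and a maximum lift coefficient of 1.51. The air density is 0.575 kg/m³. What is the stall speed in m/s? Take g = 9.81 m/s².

V_stall = 153 m/s

Weight W = mg = 272000 × 9.81 = 2.668×10^6 N.
V_stall = √(2W/(ρ·S·CL,max)) = √(2 × 2.668×10^6 / (0.575 × 263 × 1.51))
V_stall = √23370 = 153 m/s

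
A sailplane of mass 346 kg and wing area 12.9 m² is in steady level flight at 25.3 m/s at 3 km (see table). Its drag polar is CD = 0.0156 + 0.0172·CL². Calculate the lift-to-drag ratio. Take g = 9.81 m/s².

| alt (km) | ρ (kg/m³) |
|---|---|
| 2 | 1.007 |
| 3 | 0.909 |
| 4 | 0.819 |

At 3 km, from the table: ρ = 0.909 kg/m³.
In steady level flight, lift balances weight: W = mg = 346 × 9.81 = 3394.3 N.
q = ½ρv² = ½ × 0.909 × 25.3² = 290.9 Pa.
Required CL = L/(qS) = 3394.3/(290.9·12.9) = 0.9044.
CD = 0.0156 + 0.0172 × 0.9044² = 0.02967.
L/D = CL/CD = 0.9044 / 0.02967 = 30.5

L/D = 30.5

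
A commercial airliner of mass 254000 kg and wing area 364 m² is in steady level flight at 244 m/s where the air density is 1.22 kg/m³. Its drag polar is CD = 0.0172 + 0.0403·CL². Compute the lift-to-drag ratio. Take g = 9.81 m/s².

Weight W = mg = 254000 × 9.81 = 2.4917×10^6 N; in level flight L = W.
Dynamic pressure q = 0.5 × 1.22 × 244² = 36320 Pa.
CL = W/(q·S) = 2.4917×10^6 / (36320 × 364) = 0.1885.
CD = 0.0172 + 0.0403 × 0.1885² = 0.01863.
L/D = CL/CD = 0.1885 / 0.01863 = 10.1

L/D = 10.1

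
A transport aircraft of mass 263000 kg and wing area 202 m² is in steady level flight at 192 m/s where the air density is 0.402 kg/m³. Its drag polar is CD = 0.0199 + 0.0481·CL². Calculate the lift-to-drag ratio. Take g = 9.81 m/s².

In steady level flight, lift balances weight: W = mg = 263000 × 9.81 = 2.58×10^6 N.
q = ½ρv² = ½ × 0.402 × 192² = 7410 Pa.
Required CL = L/(qS) = 2.58×10^6/(7410·202) = 1.724.
CD = 0.0199 + 0.0481 × 1.724² = 0.1628.
L/D = CL/CD = 1.724 / 0.1628 = 10.6

L/D = 10.6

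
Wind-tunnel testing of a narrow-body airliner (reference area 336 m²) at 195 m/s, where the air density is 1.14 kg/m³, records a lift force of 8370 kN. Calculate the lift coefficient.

CL = 1.15

From L = ½ρv²S·CL, rearranging gives CL = 2L/(ρv²S).
CL = 2 × 8.37×10^6 / (1.14 × 195² × 336) = 1.15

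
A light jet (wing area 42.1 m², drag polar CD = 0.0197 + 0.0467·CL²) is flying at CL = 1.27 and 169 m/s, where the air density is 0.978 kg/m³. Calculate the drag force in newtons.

D = 55900 N

CD = 0.0197 + 0.0467 × 1.27² = 0.09502
D = ½ρv²S·CD = ½ × 0.978 × 169² × 42.1 × 0.09502 = 55900 N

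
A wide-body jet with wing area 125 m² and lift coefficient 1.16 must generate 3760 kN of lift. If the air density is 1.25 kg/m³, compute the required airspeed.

v = 204 m/s

L = ½ρv²S·CL ⇒ v = √(2L/(ρ·S·CL))
v = √(2 × 3.76×10^6 / (1.25 × 125 × 1.16)) = √41490 = 204 m/s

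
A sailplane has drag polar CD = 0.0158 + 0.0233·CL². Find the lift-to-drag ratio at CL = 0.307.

CD = 0.0158 + 0.0233 × 0.307² = 0.018
L/D = CL/CD = 0.307 / 0.018 = 17.1

L/D = 17.1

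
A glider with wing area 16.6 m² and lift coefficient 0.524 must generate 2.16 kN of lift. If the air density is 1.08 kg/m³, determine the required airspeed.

L = ½ρv²S·CL ⇒ v = √(2L/(ρ·S·CL))
v = √(2 × 2160 / (1.08 × 16.6 × 0.524)) = √459.9 = 21.4 m/s

v = 21.4 m/s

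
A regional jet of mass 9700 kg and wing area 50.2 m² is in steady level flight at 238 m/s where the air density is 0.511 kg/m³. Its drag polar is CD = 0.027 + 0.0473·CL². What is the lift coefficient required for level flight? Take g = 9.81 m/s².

CL = 0.131

In steady level flight, lift balances weight: W = mg = 9700 × 9.81 = 95157 N.
q = ½ρv² = ½ × 0.511 × 238² = 14470 Pa.
CL = W/(q·S) = 95157 / (14470 × 50.2) = 0.131.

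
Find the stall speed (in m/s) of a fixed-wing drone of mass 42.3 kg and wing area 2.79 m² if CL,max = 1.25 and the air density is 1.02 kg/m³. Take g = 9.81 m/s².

Stall occurs when L = W at CL,max. W = mg = 42.3 × 9.81 = 415 N.
V_stall = √(2W/(ρ·S·CL,max)) = √(2 × 415 / (1.02 × 2.79 × 1.25))
V_stall = √233.3 = 15.3 m/s

V_stall = 15.3 m/s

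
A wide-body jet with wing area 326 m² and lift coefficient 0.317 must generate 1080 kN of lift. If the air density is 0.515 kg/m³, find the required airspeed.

v = 201 m/s

L = ½ρv²S·CL ⇒ v = √(2L/(ρ·S·CL))
v = √(2 × 1.08×10^6 / (0.515 × 326 × 0.317)) = √40590 = 201 m/s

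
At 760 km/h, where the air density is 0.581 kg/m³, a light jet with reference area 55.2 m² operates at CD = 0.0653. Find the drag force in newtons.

Convert speed: v = 760 km/h ÷ 3.6 = 211.1 m/s.
Dynamic pressure q = ½ρv² = ½ × 0.581 × 211.1² = 12950 Pa.
D = q·S·CD = 12950 × 55.2 × 0.0653 = 46700 N ≈ 46.7 kN

D = 46700 N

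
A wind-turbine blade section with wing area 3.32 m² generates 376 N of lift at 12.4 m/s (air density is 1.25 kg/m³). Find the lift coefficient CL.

From L = ½ρv²S·CL, rearranging gives CL = 2L/(ρv²S).
CL = 2 × 376 / (1.25 × 12.4² × 3.32) = 1.18

CL = 1.18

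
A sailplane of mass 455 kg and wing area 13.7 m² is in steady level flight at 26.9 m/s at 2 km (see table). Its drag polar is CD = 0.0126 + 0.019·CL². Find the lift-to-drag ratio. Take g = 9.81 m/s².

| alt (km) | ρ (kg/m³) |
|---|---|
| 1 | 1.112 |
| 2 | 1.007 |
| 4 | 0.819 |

L/D = 32.2

At 2 km, from the table: ρ = 1.007 kg/m³.
Weight W = mg = 455 × 9.81 = 4463.6 N; in level flight L = W.
Dynamic pressure q = 0.5 × 1.007 × 26.9² = 364.3 Pa.
Required CL = L/(qS) = 4463.6/(364.3·13.7) = 0.8942.
CD = 0.0126 + 0.019 × 0.8942² = 0.02779.
L/D = CL/CD = 0.8942 / 0.02779 = 32.2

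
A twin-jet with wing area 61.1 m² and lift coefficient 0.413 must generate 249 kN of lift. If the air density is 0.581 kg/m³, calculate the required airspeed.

L = ½ρv²S·CL ⇒ v = √(2L/(ρ·S·CL))
v = √(2 × 2.49×10^5 / (0.581 × 61.1 × 0.413)) = √33970 = 184 m/s

v = 184 m/s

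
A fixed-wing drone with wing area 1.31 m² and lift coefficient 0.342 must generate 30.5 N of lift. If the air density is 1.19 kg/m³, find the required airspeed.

v = 10.7 m/s

L = ½ρv²S·CL ⇒ v = √(2L/(ρ·S·CL))
v = √(2 × 30.5 / (1.19 × 1.31 × 0.342)) = √114.4 = 10.7 m/s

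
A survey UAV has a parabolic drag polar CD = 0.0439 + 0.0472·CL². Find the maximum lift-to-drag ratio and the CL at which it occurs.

For CD = CD0 + K·CL², (L/D)max occurs at CL* = √(CD0/K) and equals 1/(2√(K·CD0)).
(L/D)max = 1/(2√(0.0472 × 0.0439)) = 1/(2 × 0.04552) = 11
CL* = √(0.0439/0.0472) = 0.964

(L/D)max = 11, at CL = 0.964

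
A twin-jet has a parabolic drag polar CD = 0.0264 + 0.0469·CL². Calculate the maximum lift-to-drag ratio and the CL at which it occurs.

For CD = CD0 + K·CL², (L/D)max occurs at CL* = √(CD0/K) and equals 1/(2√(K·CD0)).
(L/D)max = 1/(2√(0.0469 × 0.0264)) = 1/(2 × 0.03519) = 14.2
CL* = √(0.0264/0.0469) = 0.75

(L/D)max = 14.2, at CL = 0.75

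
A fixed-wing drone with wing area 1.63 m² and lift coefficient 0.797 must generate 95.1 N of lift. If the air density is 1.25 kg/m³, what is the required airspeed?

v = 10.8 m/s

L = ½ρv²S·CL ⇒ v = √(2L/(ρ·S·CL))
v = √(2 × 95.1 / (1.25 × 1.63 × 0.797)) = √117.1 = 10.8 m/s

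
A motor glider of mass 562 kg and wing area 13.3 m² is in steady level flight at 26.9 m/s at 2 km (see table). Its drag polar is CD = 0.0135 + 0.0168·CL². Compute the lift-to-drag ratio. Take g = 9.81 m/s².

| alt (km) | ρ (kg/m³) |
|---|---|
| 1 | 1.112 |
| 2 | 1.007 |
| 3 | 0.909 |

L/D = 32.3

At 2 km, from the table: ρ = 1.007 kg/m³.
Level flight ⇒ L = W = m·g = 562 × 9.81 = 5513.2 N.
Dynamic pressure q = 0.5 × 1.007 × 26.9² = 364.3 Pa.
CL = 2W/(ρv²S) = 2×5513.2/(1.007×26.9²×13.3) = 1.138.
CD = 0.0135 + 0.0168 × 1.138² = 0.03525.
L/D = CL/CD = 1.138 / 0.03525 = 32.3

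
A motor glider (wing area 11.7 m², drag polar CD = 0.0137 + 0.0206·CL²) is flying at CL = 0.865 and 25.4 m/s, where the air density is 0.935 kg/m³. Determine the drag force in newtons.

CD = 0.0137 + 0.0206 × 0.865² = 0.02911
D = ½ρv²S·CD = ½ × 0.935 × 25.4² × 11.7 × 0.02911 = 103 N

D = 103 N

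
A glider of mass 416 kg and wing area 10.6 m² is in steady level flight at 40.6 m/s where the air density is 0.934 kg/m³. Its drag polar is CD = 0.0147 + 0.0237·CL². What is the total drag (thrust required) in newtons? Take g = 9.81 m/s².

In steady level flight, lift balances weight: W = mg = 416 × 9.81 = 4081 N.
Dynamic pressure q = 0.5 × 0.934 × 40.6² = 769.8 Pa.
CL = W/(q·S) = 4081 / (769.8 × 10.6) = 0.5001.
CD = 0.0147 + 0.0237 × 0.5001² = 0.02063.
D = q·S·CD = 769.8 × 10.6 × 0.02063 = 168.3 N

D = 168 N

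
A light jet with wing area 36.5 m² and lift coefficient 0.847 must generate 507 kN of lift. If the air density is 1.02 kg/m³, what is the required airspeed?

L = ½ρv²S·CL ⇒ v = √(2L/(ρ·S·CL))
v = √(2 × 5.07×10^5 / (1.02 × 36.5 × 0.847)) = √32160 = 179 m/s

v = 179 m/s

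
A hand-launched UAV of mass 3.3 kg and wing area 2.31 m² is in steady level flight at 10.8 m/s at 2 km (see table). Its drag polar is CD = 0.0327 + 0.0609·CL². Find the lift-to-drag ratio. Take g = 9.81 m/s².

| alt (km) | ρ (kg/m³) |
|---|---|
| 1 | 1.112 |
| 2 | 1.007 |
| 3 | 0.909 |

At 2 km, from the table: ρ = 1.007 kg/m³.
Level flight ⇒ L = W = m·g = 3.3 × 9.81 = 32.373 N.
Dynamic pressure q = 0.5 × 1.007 × 10.8² = 58.73 Pa.
CL = W/(q·S) = 32.373 / (58.73 × 2.31) = 0.2386.
CD = 0.0327 + 0.0609 × 0.2386² = 0.03617.
L/D = CL/CD = 0.2386 / 0.03617 = 6.6

L/D = 6.6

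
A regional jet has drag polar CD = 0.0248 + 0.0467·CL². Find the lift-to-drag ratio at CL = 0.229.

CD = 0.0248 + 0.0467 × 0.229² = 0.02725
L/D = CL/CD = 0.229 / 0.02725 = 8.4

L/D = 8.4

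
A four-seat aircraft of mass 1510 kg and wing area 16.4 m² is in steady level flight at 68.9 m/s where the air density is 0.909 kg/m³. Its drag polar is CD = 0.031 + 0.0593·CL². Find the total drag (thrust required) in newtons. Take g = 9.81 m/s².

D = 1460 N

Weight W = mg = 1510 × 9.81 = 14813 N; in level flight L = W.
q = ½ρv² = ½ × 0.909 × 68.9² = 2158 Pa.
CL = W/(q·S) = 14813 / (2158 × 16.4) = 0.4186.
CD = 0.031 + 0.0593 × 0.4186² = 0.04139.
D = q·S·CD = 2158 × 16.4 × 0.04139 = 1465 N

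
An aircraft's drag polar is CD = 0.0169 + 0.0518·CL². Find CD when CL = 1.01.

CD = 0.0169 + 0.0518 × 1.01² = 0.0169 + 0.05284 = 0.0697

CD = 0.0697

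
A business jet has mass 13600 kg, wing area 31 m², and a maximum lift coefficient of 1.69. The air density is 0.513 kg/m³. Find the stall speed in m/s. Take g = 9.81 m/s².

At stall, lift equals weight: L = W = m·g = 13600 × 9.81 = 1.334×10^5 N.
From L = ½ρV²S·CL,max = W: V_stall = √(2W/(ρSCL,max)) = √(2·1.334×10^5/(0.513·31·1.69))
V_stall = √9928 = 99.6 m/s

V_stall = 99.6 m/s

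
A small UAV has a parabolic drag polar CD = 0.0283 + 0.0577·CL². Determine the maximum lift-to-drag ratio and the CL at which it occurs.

For CD = CD0 + K·CL², (L/D)max occurs at CL* = √(CD0/K) and equals 1/(2√(K·CD0)).
(L/D)max = 1/(2√(0.0577 × 0.0283)) = 1/(2 × 0.04041) = 12.4
CL* = √(0.0283/0.0577) = 0.7

(L/D)max = 12.4, at CL = 0.7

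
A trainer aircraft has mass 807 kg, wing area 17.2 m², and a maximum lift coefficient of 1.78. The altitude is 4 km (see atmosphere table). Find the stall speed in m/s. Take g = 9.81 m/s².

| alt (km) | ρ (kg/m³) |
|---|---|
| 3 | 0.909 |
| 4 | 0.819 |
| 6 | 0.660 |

V_stall = 25.1 m/s

At 4 km, from the table: ρ = 0.819 kg/m³.
At stall, lift equals weight: L = W = m·g = 807 × 9.81 = 7917 N.
V_stall = √(2W/(ρ·S·CL,max)) = √(2 × 7917 / (0.819 × 17.2 × 1.78))
V_stall = √631.5 = 25.1 m/s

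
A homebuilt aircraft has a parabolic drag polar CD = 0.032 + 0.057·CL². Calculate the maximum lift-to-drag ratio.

(L/D)max = 11.7

For CD = CD0 + K·CL², (L/D)max occurs at CL* = √(CD0/K) and equals 1/(2√(K·CD0)).
(L/D)max = 1/(2√(0.057 × 0.032)) = 1/(2 × 0.04271) = 11.7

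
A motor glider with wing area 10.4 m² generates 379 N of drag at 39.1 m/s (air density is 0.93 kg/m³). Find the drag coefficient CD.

CD = 0.0513

From D = ½ρv²S·CD, rearranging gives CD = 2D/(ρv²S).
CD = 2 × 379 / (0.93 × 39.1² × 10.4) = 0.0513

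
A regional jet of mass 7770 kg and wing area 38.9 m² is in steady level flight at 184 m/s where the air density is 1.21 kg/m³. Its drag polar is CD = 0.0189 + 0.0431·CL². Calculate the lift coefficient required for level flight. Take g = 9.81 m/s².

CL = 0.0957

In steady level flight, lift balances weight: W = mg = 7770 × 9.81 = 76224 N.
q = ½ρv² = ½ × 1.21 × 184² = 20480 Pa.
Required CL = L/(qS) = 76224/(20480·38.9) = 0.09566.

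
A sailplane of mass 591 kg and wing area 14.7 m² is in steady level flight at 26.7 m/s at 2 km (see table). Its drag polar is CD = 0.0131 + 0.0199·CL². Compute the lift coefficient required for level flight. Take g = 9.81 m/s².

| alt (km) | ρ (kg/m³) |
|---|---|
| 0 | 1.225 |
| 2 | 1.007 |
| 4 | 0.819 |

CL = 1.1

At 2 km, from the table: ρ = 1.007 kg/m³.
Level flight ⇒ L = W = m·g = 591 × 9.81 = 5797.7 N.
Dynamic pressure q = 0.5 × 1.007 × 26.7² = 358.9 Pa.
Required CL = L/(qS) = 5797.7/(358.9·14.7) = 1.099.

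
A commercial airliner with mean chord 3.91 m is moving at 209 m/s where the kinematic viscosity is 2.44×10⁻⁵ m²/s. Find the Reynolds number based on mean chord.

Re = v·c/ν = 209 × 3.91 / (2.44×10⁻⁵) = 3.35×10^7

Re = 3.35×10^7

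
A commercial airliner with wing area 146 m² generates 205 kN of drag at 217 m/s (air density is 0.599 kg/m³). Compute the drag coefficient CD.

CD = 0.0996

From D = ½ρv²S·CD, rearranging gives CD = 2D/(ρv²S).
CD = 2 × 2.05×10^5 / (0.599 × 217² × 146) = 0.0996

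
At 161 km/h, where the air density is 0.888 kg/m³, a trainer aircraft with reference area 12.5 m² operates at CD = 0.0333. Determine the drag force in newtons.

Convert speed: v = 161 km/h ÷ 3.6 = 44.72 m/s.
D = ½ρv²S·CD = ½ × 0.888 × 44.72² × 12.5 × 0.0333 = 370 N

D = 370 N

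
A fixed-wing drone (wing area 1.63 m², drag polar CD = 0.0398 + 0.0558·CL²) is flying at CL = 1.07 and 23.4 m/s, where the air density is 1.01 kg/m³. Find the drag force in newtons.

D = 46.7 N

CD = 0.0398 + 0.0558 × 1.07² = 0.1037
D = ½ρv²S·CD = ½ × 1.01 × 23.4² × 1.63 × 0.1037 = 46.7 N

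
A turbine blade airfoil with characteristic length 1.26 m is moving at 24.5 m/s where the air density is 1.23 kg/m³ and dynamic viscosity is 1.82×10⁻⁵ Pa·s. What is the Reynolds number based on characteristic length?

Re = 2.09×10^6

Re = ρ·v·c/μ = 1.23 × 24.5 × 1.26 / (1.82×10⁻⁵) = 2.09×10^6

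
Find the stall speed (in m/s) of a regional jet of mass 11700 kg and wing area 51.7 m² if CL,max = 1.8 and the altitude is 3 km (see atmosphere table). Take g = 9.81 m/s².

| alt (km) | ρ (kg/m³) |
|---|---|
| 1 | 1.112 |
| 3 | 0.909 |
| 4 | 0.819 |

V_stall = 52.1 m/s

At 3 km, from the table: ρ = 0.909 kg/m³.
At stall, lift equals weight: L = W = m·g = 11700 × 9.81 = 1.148×10^5 N.
V_stall = √(2W/(ρ·S·CL,max)) = √(2 × 1.148×10^5 / (0.909 × 51.7 × 1.8))
V_stall = √2714 = 52.1 m/s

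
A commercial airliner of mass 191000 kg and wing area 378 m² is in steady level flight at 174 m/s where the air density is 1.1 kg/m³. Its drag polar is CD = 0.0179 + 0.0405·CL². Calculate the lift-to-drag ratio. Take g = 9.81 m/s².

Level flight ⇒ L = W = m·g = 191000 × 9.81 = 1.8737×10^6 N.
Dynamic pressure q = 0.5 × 1.1 × 174² = 16650 Pa.
CL = 2W/(ρv²S) = 2×1.8737×10^6/(1.1×174²×378) = 0.2977.
CD = 0.0179 + 0.0405 × 0.2977² = 0.02149.
L/D = CL/CD = 0.2977 / 0.02149 = 13.9

L/D = 13.9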